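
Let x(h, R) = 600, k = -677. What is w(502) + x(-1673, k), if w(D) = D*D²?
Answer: 126506608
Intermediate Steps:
w(D) = D³
w(502) + x(-1673, k) = 502³ + 600 = 126506008 + 600 = 126506608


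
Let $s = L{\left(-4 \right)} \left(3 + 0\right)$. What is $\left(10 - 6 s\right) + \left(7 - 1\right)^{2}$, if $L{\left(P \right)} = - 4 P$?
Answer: $-242$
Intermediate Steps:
$s = 48$ ($s = \left(-4\right) \left(-4\right) \left(3 + 0\right) = 16 \cdot 3 = 48$)
$\left(10 - 6 s\right) + \left(7 - 1\right)^{2} = \left(10 - 288\right) + \left(7 - 1\right)^{2} = \left(10 - 288\right) + 6^{2} = -278 + 36 = -242$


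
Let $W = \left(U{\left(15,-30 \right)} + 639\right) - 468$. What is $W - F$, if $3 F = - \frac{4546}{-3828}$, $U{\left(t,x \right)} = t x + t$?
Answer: $- \frac{1518161}{5742} \approx -264.4$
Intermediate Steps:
$U{\left(t,x \right)} = t + t x$
$F = \frac{2273}{5742}$ ($F = \frac{\left(-4546\right) \frac{1}{-3828}}{3} = \frac{\left(-4546\right) \left(- \frac{1}{3828}\right)}{3} = \frac{1}{3} \cdot \frac{2273}{1914} = \frac{2273}{5742} \approx 0.39585$)
$W = -264$ ($W = \left(15 \left(1 - 30\right) + 639\right) - 468 = \left(15 \left(-29\right) + 639\right) - 468 = \left(-435 + 639\right) - 468 = 204 - 468 = -264$)
$W - F = -264 - \frac{2273}{5742} = - \frac{1518161}{5742}$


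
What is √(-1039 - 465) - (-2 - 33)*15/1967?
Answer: 75/281 + 4*I*√94 ≈ 0.2669 + 38.781*I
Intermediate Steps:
√(-1039 - 465) - (-2 - 33)*15/1967 = √(-1504) - (-35*15)/1967 = 4*I*√94 - (-525)/1967 = 4*I*√94 - 1*(-75/281) = 4*I*√94 + 75/281 = 75/281 + 4*I*√94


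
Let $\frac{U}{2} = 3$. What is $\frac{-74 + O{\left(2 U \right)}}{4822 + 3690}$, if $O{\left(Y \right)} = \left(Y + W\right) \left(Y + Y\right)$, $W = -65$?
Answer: $- \frac{673}{4256} \approx -0.15813$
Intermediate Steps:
$U = 6$ ($U = 2 \cdot 3 = 6$)
$O{\left(Y \right)} = 2 Y \left(-65 + Y\right)$ ($O{\left(Y \right)} = \left(Y - 65\right) \left(Y + Y\right) = \left(-65 + Y\right) 2 Y = 2 Y \left(-65 + Y\right)$)
$\frac{-74 + O{\left(2 U \right)}}{4822 + 3690} = \frac{-74 + 2 \cdot 2 \cdot 6 \left(-65 + 2 \cdot 6\right)}{4822 + 3690} = \frac{-74 + 2 \cdot 12 \left(-65 + 12\right)}{8512} = \left(-74 + 2 \cdot 12 \left(-53\right)\right) \frac{1}{8512} = \left(-74 - 1272\right) \frac{1}{8512} = \left(-1346\right) \frac{1}{8512} = - \frac{673}{4256}$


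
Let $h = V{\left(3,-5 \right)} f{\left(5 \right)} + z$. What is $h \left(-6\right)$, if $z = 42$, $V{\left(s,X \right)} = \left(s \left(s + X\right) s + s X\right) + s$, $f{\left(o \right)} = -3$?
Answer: $-792$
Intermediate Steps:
$V{\left(s,X \right)} = s + X s + s^{2} \left(X + s\right)$ ($V{\left(s,X \right)} = \left(s \left(X + s\right) s + X s\right) + s = \left(s^{2} \left(X + s\right) + X s\right) + s = \left(X s + s^{2} \left(X + s\right)\right) + s = s + X s + s^{2} \left(X + s\right)$)
$h = 132$ ($h = 3 \left(1 - 5 + 3^{2} - 15\right) \left(-3\right) + 42 = 3 \left(1 - 5 + 9 - 15\right) \left(-3\right) + 42 = 3 \left(-10\right) \left(-3\right) + 42 = \left(-30\right) \left(-3\right) + 42 = 90 + 42 = 132$)
$h \left(-6\right) = 132 \left(-6\right) = -792$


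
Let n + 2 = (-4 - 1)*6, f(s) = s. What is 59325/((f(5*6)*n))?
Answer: -3955/64 ≈ -61.797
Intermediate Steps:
n = -32 (n = -2 + (-4 - 1)*6 = -2 - 5*6 = -2 - 30 = -32)
59325/((f(5*6)*n)) = 59325/(((5*6)*(-32))) = 59325/((30*(-32))) = 59325/(-960) = 59325*(-1/960) = -3955/64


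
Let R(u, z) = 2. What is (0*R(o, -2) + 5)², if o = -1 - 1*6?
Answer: 25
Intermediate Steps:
o = -7 (o = -1 - 6 = -7)
(0*R(o, -2) + 5)² = (0*2 + 5)² = (0 + 5)² = 5² = 25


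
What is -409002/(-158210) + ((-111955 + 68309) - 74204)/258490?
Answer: 4353893924/2044785145 ≈ 2.1293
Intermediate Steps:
-409002/(-158210) + ((-111955 + 68309) - 74204)/258490 = -409002*(-1/158210) + (-43646 - 74204)*(1/258490) = 204501/79105 - 117850*1/258490 = 204501/79105 - 11785/25849 = 4353893924/2044785145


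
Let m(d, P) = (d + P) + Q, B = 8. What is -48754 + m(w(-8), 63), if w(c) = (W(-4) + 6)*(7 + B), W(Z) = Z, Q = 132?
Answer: -48529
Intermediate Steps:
w(c) = 30 (w(c) = (-4 + 6)*(7 + 8) = 2*15 = 30)
m(d, P) = 132 + P + d (m(d, P) = (d + P) + 132 = (P + d) + 132 = 132 + P + d)
-48754 + m(w(-8), 63) = -48754 + (132 + 63 + 30) = -48754 + 225 = -48529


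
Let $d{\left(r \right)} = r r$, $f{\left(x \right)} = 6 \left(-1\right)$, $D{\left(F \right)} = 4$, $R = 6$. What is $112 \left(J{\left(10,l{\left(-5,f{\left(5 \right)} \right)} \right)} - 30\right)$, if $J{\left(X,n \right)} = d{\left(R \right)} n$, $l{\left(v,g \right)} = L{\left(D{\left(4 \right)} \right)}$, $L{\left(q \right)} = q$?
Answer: $12768$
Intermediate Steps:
$f{\left(x \right)} = -6$
$d{\left(r \right)} = r^{2}$
$l{\left(v,g \right)} = 4$
$J{\left(X,n \right)} = 36 n$ ($J{\left(X,n \right)} = 6^{2} n = 36 n$)
$112 \left(J{\left(10,l{\left(-5,f{\left(5 \right)} \right)} \right)} - 30\right) = 112 \left(36 \cdot 4 - 30\right) = 112 \left(144 - 30\right) = 112 \cdot 114 = 12768$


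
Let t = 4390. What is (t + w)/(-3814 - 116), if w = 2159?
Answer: -2183/1310 ≈ -1.6664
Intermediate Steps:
(t + w)/(-3814 - 116) = (4390 + 2159)/(-3814 - 116) = 6549/(-3930) = 6549*(-1/3930) = -2183/1310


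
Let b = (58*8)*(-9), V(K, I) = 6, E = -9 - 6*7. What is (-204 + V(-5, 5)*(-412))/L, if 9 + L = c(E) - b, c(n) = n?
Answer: -223/343 ≈ -0.65015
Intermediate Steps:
E = -51 (E = -9 - 42 = -51)
b = -4176 (b = 464*(-9) = -4176)
L = 4116 (L = -9 + (-51 - 1*(-4176)) = -9 + (-51 + 4176) = -9 + 4125 = 4116)
(-204 + V(-5, 5)*(-412))/L = (-204 + 6*(-412))/4116 = (-204 - 2472)*(1/4116) = -2676*1/4116 = -223/343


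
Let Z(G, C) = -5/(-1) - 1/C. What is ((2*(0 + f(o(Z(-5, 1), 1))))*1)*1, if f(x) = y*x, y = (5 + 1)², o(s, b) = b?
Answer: 72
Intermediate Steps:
Z(G, C) = 5 - 1/C (Z(G, C) = -5*(-1) - 1/C = 5 - 1/C)
y = 36 (y = 6² = 36)
f(x) = 36*x
((2*(0 + f(o(Z(-5, 1), 1))))*1)*1 = ((2*(0 + 36*1))*1)*1 = ((2*(0 + 36))*1)*1 = ((2*36)*1)*1 = (72*1)*1 = 72*1 = 72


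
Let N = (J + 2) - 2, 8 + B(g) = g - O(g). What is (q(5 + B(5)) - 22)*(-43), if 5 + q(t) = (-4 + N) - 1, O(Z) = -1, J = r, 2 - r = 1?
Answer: 1333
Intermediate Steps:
r = 1 (r = 2 - 1*1 = 2 - 1 = 1)
J = 1
B(g) = -7 + g (B(g) = -8 + (g - 1*(-1)) = -8 + (g + 1) = -8 + (1 + g) = -7 + g)
N = 1 (N = (1 + 2) - 2 = 3 - 2 = 1)
q(t) = -9 (q(t) = -5 + ((-4 + 1) - 1) = -5 + (-3 - 1) = -5 - 4 = -9)
(q(5 + B(5)) - 22)*(-43) = (-9 - 22)*(-43) = -31*(-43) = 1333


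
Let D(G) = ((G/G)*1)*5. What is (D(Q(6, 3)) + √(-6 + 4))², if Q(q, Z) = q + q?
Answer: (5 + I*√2)² ≈ 23.0 + 14.142*I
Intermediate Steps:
Q(q, Z) = 2*q
D(G) = 5 (D(G) = (1*1)*5 = 1*5 = 5)
(D(Q(6, 3)) + √(-6 + 4))² = (5 + √(-6 + 4))² = (5 + √(-2))² = (5 + I*√2)²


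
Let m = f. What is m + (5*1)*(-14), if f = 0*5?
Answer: -70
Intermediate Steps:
f = 0
m = 0
m + (5*1)*(-14) = 0 + (5*1)*(-14) = 0 + 5*(-14) = 0 - 70 = -70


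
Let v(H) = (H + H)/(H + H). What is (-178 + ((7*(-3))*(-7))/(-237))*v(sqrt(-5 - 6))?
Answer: -14111/79 ≈ -178.62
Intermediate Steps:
v(H) = 1 (v(H) = (2*H)/((2*H)) = (2*H)*(1/(2*H)) = 1)
(-178 + ((7*(-3))*(-7))/(-237))*v(sqrt(-5 - 6)) = (-178 + ((7*(-3))*(-7))/(-237))*1 = (-178 - 21*(-7)*(-1/237))*1 = (-178 + 147*(-1/237))*1 = (-178 - 49/79)*1 = -14111/79*1 = -14111/79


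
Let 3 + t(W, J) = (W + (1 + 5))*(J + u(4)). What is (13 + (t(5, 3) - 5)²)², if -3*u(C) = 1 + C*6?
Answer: 1609373689/81 ≈ 1.9869e+7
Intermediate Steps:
u(C) = -⅓ - 2*C (u(C) = -(1 + C*6)/3 = -(1 + 6*C)/3 = -⅓ - 2*C)
t(W, J) = -3 + (6 + W)*(-25/3 + J) (t(W, J) = -3 + (W + (1 + 5))*(J + (-⅓ - 2*4)) = -3 + (W + 6)*(J + (-⅓ - 8)) = -3 + (6 + W)*(J - 25/3) = -3 + (6 + W)*(-25/3 + J))
(13 + (t(5, 3) - 5)²)² = (13 + ((-53 + 6*3 - 25/3*5 + 3*5) - 5)²)² = (13 + ((-53 + 18 - 125/3 + 15) - 5)²)² = (13 + (-185/3 - 5)²)² = (13 + (-200/3)²)² = (13 + 40000/9)² = (40117/9)² = 1609373689/81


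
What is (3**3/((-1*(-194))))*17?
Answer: 459/194 ≈ 2.3660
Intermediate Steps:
(3**3/((-1*(-194))))*17 = (27/194)*17 = 459/194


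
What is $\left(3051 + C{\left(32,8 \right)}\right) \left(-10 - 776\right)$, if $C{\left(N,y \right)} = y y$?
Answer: $-2448390$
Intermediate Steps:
$C{\left(N,y \right)} = y^{2}$
$\left(3051 + C{\left(32,8 \right)}\right) \left(-10 - 776\right) = \left(3051 + 8^{2}\right) \left(-10 - 776\right) = \left(3051 + 64\right) \left(-786\right) = 3115 \left(-786\right) = -2448390$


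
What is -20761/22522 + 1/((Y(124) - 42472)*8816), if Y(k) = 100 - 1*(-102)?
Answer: -3868317419021/4196437775520 ≈ -0.92181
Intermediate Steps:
Y(k) = 202 (Y(k) = 100 + 102 = 202)
-20761/22522 + 1/((Y(124) - 42472)*8816) = -20761/22522 + 1/((202 - 42472)*8816) = -20761*1/22522 + (1/8816)/(-42270) = -20761/22522 - 1/42270*1/8816 = -20761/22522 - 1/372652320 = -3868317419021/4196437775520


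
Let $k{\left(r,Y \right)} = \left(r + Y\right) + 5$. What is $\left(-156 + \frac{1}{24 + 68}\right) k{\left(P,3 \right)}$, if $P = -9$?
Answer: $\frac{14351}{92} \approx 155.99$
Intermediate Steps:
$k{\left(r,Y \right)} = 5 + Y + r$ ($k{\left(r,Y \right)} = \left(Y + r\right) + 5 = 5 + Y + r$)
$\left(-156 + \frac{1}{24 + 68}\right) k{\left(P,3 \right)} = \left(-156 + \frac{1}{24 + 68}\right) \left(5 + 3 - 9\right) = \left(-156 + \frac{1}{92}\right) \left(-1\right) = \left(- \frac{14351}{92}\right) \left(-1\right) = \frac{14351}{92}$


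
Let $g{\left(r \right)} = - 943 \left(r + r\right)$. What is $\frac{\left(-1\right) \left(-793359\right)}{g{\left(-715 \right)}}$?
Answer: $\frac{793359}{1348490} \approx 0.58833$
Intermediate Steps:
$g{\left(r \right)} = - 1886 r$ ($g{\left(r \right)} = - 943 \cdot 2 r = - 1886 r$)
$\frac{\left(-1\right) \left(-793359\right)}{g{\left(-715 \right)}} = \frac{\left(-1\right) \left(-793359\right)}{\left(-1886\right) \left(-715\right)} = \frac{793359}{1348490}$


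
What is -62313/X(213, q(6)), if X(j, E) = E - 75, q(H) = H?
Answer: 20771/23 ≈ 903.09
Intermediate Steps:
X(j, E) = -75 + E
-62313/X(213, q(6)) = -62313/(-75 + 6) = -62313/(-69) = -62313*(-1/69) = 20771/23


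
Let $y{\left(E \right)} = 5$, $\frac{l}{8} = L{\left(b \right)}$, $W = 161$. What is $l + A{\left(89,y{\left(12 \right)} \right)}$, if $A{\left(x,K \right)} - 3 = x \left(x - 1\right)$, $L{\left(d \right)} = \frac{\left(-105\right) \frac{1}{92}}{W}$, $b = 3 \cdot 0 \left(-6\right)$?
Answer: $\frac{4144685}{529} \approx 7834.9$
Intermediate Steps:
$b = 0$ ($b = 0 \left(-6\right) = 0$)
$L{\left(d \right)} = - \frac{15}{2116}$ ($L{\left(d \right)} = \frac{\left(-105\right) \frac{1}{92}}{161} = \left(-105\right) \frac{1}{92} \cdot \frac{1}{161} = \left(- \frac{105}{92}\right) \frac{1}{161} = - \frac{15}{2116}$)
$l = - \frac{30}{529}$ ($l = 8 \left(- \frac{15}{2116}\right) = - \frac{30}{529} \approx -0.056711$)
$A{\left(x,K \right)} = 3 + x \left(-1 + x\right)$ ($A{\left(x,K \right)} = 3 + x \left(x - 1\right) = 3 + x \left(-1 + x\right)$)
$l + A{\left(89,y{\left(12 \right)} \right)} = - \frac{30}{529} + \left(3 + 89^{2} - 89\right) = - \frac{30}{529} + \left(3 + 7921 - 89\right) = - \frac{30}{529} + 7835 = \frac{4144685}{529}$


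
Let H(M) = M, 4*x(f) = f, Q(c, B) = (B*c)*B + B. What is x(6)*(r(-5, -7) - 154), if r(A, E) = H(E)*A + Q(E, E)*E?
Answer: 6993/2 ≈ 3496.5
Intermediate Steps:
Q(c, B) = B + c*B² (Q(c, B) = c*B² + B = B + c*B²)
x(f) = f/4
r(A, E) = A*E + E²*(1 + E²) (r(A, E) = E*A + (E*(1 + E*E))*E = A*E + (E*(1 + E²))*E = A*E + E²*(1 + E²))
x(6)*(r(-5, -7) - 154) = ((¼)*6)*(-7*(-5 - 7 + (-7)³) - 154) = 3*(-7*(-5 - 7 - 343) - 154)/2 = 3*(-7*(-355) - 154)/2 = 3*(2485 - 154)/2 = (3/2)*2331 = 6993/2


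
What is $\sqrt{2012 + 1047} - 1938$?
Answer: $-1938 + \sqrt{3059} \approx -1882.7$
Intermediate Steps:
$\sqrt{2012 + 1047} - 1938 = \sqrt{3059} - 1938 = -1938 + \sqrt{3059}$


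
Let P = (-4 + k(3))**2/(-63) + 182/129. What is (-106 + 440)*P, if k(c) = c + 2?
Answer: 1262186/2709 ≈ 465.92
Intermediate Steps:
k(c) = 2 + c
P = 3779/2709 (P = (-4 + (2 + 3))**2/(-63) + 182/129 = (-4 + 5)**2*(-1/63) + 182*(1/129) = 1**2*(-1/63) + 182/129 = 1*(-1/63) + 182/129 = -1/63 + 182/129 = 3779/2709 ≈ 1.3950)
(-106 + 440)*P = (-106 + 440)*(3779/2709) = 334*(3779/2709) = 1262186/2709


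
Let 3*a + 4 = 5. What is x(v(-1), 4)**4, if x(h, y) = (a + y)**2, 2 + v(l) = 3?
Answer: 815730721/6561 ≈ 1.2433e+5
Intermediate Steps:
a = 1/3 (a = -4/3 + (1/3)*5 = -4/3 + 5/3 = 1/3 ≈ 0.33333)
v(l) = 1 (v(l) = -2 + 3 = 1)
x(h, y) = (1/3 + y)**2
x(v(-1), 4)**4 = ((1 + 3*4)**2/9)**4 = ((1 + 12)**2/9)**4 = ((1/9)*13**2)**4 = ((1/9)*169)**4 = (169/9)**4 = 815730721/6561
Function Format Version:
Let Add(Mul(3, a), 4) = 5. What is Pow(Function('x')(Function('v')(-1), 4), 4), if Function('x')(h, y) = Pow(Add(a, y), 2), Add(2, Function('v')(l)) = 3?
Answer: Rational(815730721, 6561) ≈ 1.2433e+5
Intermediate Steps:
a = Rational(1, 3) (a = Add(Rational(-4, 3), Mul(Rational(1, 3), 5)) = Add(Rational(-4, 3), Rational(5, 3)) = Rational(1, 3) ≈ 0.33333)
Function('v')(l) = 1 (Function('v')(l) = Add(-2, 3) = 1)
Function('x')(h, y) = Pow(Add(Rational(1, 3), y), 2)
Pow(Function('x')(Function('v')(-1), 4), 4) = Pow(Mul(Rational(1, 9), Pow(Add(1, Mul(3, 4)), 2)), 4) = Pow(Mul(Rational(1, 9), Pow(Add(1, 12), 2)), 4) = Pow(Mul(Rational(1, 9), Pow(13, 2)), 4) = Pow(Mul(Rational(1, 9), 169), 4) = Pow(Rational(169, 9), 4) = Rational(815730721, 6561)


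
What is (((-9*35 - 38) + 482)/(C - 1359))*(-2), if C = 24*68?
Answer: -86/91 ≈ -0.94506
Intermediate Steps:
C = 1632
(((-9*35 - 38) + 482)/(C - 1359))*(-2) = (((-9*35 - 38) + 482)/(1632 - 1359))*(-2) = (((-315 - 38) + 482)/273)*(-2) = ((-353 + 482)*(1/273))*(-2) = (129*(1/273))*(-2) = (43/91)*(-2) = -86/91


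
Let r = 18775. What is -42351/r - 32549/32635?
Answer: -398646472/122544425 ≈ -3.2531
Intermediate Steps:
-42351/r - 32549/32635 = -42351/18775 - 32549/32635 = -398646472/122544425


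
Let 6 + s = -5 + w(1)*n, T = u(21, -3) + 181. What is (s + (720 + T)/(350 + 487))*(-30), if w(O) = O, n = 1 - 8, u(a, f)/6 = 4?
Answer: 141410/279 ≈ 506.85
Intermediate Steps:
u(a, f) = 24 (u(a, f) = 6*4 = 24)
n = -7
T = 205 (T = 24 + 181 = 205)
s = -18 (s = -6 + (-5 + 1*(-7)) = -6 + (-5 - 7) = -6 - 12 = -18)
(s + (720 + T)/(350 + 487))*(-30) = (-18 + (720 + 205)/(350 + 487))*(-30) = (-18 + 925/837)*(-30) = -14141/837*(-30) = 141410/279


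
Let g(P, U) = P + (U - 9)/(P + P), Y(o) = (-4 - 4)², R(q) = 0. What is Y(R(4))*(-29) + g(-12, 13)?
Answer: -11209/6 ≈ -1868.2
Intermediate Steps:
Y(o) = 64 (Y(o) = (-8)² = 64)
g(P, U) = P + (-9 + U)/(2*P) (g(P, U) = P + (-9 + U)/((2*P)) = P + (-9 + U)*(1/(2*P)) = P + (-9 + U)/(2*P))
Y(R(4))*(-29) + g(-12, 13) = 64*(-29) + (½)*(-9 + 13 + 2*(-12)²)/(-12) = -1856 + (½)*(-1/12)*(-9 + 13 + 2*144) = -1856 + (½)*(-1/12)*(-9 + 13 + 288) = -1856 + (½)*(-1/12)*292 = -1856 - 73/6 = -11209/6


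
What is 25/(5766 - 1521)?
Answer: 5/849 ≈ 0.0058893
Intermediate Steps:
25/(5766 - 1521) = 25/4245 = 25*(1/4245) = 5/849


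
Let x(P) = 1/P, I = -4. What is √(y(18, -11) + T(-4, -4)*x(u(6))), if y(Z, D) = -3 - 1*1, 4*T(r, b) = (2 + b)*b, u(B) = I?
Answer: 3*I*√2/2 ≈ 2.1213*I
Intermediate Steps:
u(B) = -4
T(r, b) = b*(2 + b)/4 (T(r, b) = ((2 + b)*b)/4 = (b*(2 + b))/4 = b*(2 + b)/4)
y(Z, D) = -4 (y(Z, D) = -3 - 1 = -4)
√(y(18, -11) + T(-4, -4)*x(u(6))) = √(-4 + ((¼)*(-4)*(2 - 4))/(-4)) = √(-4 + ((¼)*(-4)*(-2))*(-¼)) = √(-4 + 2*(-¼)) = √(-4 - ½) = √(-9/2) = 3*I*√2/2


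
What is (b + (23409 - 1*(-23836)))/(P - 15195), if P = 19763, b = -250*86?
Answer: 25745/4568 ≈ 5.6359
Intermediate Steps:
b = -21500
(b + (23409 - 1*(-23836)))/(P - 15195) = (-21500 + (23409 - 1*(-23836)))/(19763 - 15195) = (-21500 + (23409 + 23836))/4568 = (-21500 + 47245)*(1/4568) = 25745*(1/4568) = 25745/4568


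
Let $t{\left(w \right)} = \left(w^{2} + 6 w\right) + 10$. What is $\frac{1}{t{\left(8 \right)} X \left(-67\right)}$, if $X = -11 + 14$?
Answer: $- \frac{1}{24522} \approx -4.078 \cdot 10^{-5}$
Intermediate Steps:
$X = 3$
$t{\left(w \right)} = 10 + w^{2} + 6 w$
$\frac{1}{t{\left(8 \right)} X \left(-67\right)} = \frac{1}{\left(10 + 8^{2} + 6 \cdot 8\right) 3 \left(-67\right)} = \frac{1}{\left(10 + 64 + 48\right) 3 \left(-67\right)} = \frac{1}{122 \cdot 3 \left(-67\right)} = \frac{1}{366 \left(-67\right)} = \frac{1}{-24522} = - \frac{1}{24522}$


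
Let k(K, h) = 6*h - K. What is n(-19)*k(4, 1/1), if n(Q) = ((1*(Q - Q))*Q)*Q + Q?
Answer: -38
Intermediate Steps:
k(K, h) = -K + 6*h
n(Q) = Q (n(Q) = ((1*0)*Q)*Q + Q = (0*Q)*Q + Q = 0*Q + Q = 0 + Q = Q)
n(-19)*k(4, 1/1) = -19*(-1*4 + 6/1) = -19*(-4 + 6*1) = -19*(-4 + 6) = -19*2 = -38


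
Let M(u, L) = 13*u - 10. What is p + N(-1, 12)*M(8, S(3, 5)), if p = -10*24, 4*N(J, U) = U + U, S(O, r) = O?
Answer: 324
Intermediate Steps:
N(J, U) = U/2 (N(J, U) = (U + U)/4 = (2*U)/4 = U/2)
M(u, L) = -10 + 13*u
p = -240
p + N(-1, 12)*M(8, S(3, 5)) = -240 + ((½)*12)*(-10 + 13*8) = -240 + 6*(-10 + 104) = -240 + 6*94 = -240 + 564 = 324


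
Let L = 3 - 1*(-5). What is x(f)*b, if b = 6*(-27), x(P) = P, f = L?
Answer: -1296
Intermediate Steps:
L = 8 (L = 3 + 5 = 8)
f = 8
b = -162
x(f)*b = 8*(-162) = -1296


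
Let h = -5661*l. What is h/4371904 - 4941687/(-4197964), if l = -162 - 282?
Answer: 2009756031789/1147068475216 ≈ 1.7521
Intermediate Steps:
l = -444
h = 2513484 (h = -5661*(-444) = 2513484)
h/4371904 - 4941687/(-4197964) = 2513484/4371904 - 4941687/(-4197964) = 2513484*(1/4371904) - 4941687*(-1/4197964) = 628371/1092976 + 4941687/4197964 = 2009756031789/1147068475216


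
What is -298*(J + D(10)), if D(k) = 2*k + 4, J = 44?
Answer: -20264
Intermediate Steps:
D(k) = 4 + 2*k
-298*(J + D(10)) = -298*(44 + (4 + 2*10)) = -298*(44 + (4 + 20)) = -298*(44 + 24) = -298*68 = -20264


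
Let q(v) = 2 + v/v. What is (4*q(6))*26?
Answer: 312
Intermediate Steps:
q(v) = 3 (q(v) = 2 + 1 = 3)
(4*q(6))*26 = (4*3)*26 = 12*26 = 312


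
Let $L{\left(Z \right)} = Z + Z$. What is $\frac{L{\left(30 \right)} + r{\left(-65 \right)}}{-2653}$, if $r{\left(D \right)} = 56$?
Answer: $- \frac{116}{2653} \approx -0.043724$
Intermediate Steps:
$L{\left(Z \right)} = 2 Z$
$\frac{L{\left(30 \right)} + r{\left(-65 \right)}}{-2653} = \frac{2 \cdot 30 + 56}{-2653} = \left(60 + 56\right) \left(- \frac{1}{2653}\right) = 116 \left(- \frac{1}{2653}\right) = - \frac{116}{2653}$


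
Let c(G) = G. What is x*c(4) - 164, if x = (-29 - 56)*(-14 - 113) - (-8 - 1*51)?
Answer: 43252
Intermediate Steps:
x = 10854 (x = -85*(-127) - (-8 - 51) = 10795 - 1*(-59) = 10795 + 59 = 10854)
x*c(4) - 164 = 10854*4 - 164 = 43416 - 164 = 43252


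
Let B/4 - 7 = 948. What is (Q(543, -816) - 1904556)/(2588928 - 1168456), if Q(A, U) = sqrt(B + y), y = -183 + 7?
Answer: -476139/355118 + sqrt(911)/710236 ≈ -1.3407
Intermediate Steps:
B = 3820 (B = 28 + 4*948 = 28 + 3792 = 3820)
y = -176
Q(A, U) = 2*sqrt(911) (Q(A, U) = sqrt(3820 - 176) = sqrt(3644) = 2*sqrt(911))
(Q(543, -816) - 1904556)/(2588928 - 1168456) = (2*sqrt(911) - 1904556)/(2588928 - 1168456) = (-1904556 + 2*sqrt(911))/1420472 = (-1904556 + 2*sqrt(911))*(1/1420472) = -476139/355118 + sqrt(911)/710236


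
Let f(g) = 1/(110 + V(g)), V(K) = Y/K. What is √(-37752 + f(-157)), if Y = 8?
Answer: I*√1249912394906/5754 ≈ 194.3*I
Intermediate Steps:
V(K) = 8/K
f(g) = 1/(110 + 8/g)
√(-37752 + f(-157)) = √(-37752 + (½)*(-157)/(4 + 55*(-157))) = √(-37752 + (½)*(-157)/(4 - 8635)) = √(-37752 + (½)*(-157)/(-8631)) = √(-37752 + (½)*(-157)*(-1/8631)) = √(-37752 + 157/17262) = √(-651674867/17262) = I*√1249912394906/5754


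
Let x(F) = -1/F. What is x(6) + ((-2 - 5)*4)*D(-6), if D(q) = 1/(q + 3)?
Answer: 55/6 ≈ 9.1667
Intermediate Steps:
D(q) = 1/(3 + q)
x(6) + ((-2 - 5)*4)*D(-6) = -1/6 + ((-2 - 5)*4)/(3 - 6) = -1*⅙ - 7*4/(-3) = -⅙ - 28*(-⅓) = -⅙ + 28/3 = 55/6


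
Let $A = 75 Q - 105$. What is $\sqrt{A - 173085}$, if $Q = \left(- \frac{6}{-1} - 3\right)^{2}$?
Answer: $i \sqrt{172515} \approx 415.35 i$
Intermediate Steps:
$Q = 9$ ($Q = \left(\left(-6\right) \left(-1\right) - 3\right)^{2} = \left(6 - 3\right)^{2} = 3^{2} = 9$)
$A = 570$ ($A = 75 \cdot 9 - 105 = 675 - 105 = 570$)
$\sqrt{A - 173085} = \sqrt{570 - 173085} = \sqrt{-172515} = i \sqrt{172515}$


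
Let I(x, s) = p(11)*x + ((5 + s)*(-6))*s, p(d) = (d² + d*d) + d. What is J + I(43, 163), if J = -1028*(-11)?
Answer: -142117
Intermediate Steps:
J = 11308
p(d) = d + 2*d² (p(d) = (d² + d²) + d = 2*d² + d = d + 2*d²)
I(x, s) = 253*x + s*(-30 - 6*s) (I(x, s) = (11*(1 + 2*11))*x + ((5 + s)*(-6))*s = (11*(1 + 22))*x + (-30 - 6*s)*s = (11*23)*x + s*(-30 - 6*s) = 253*x + s*(-30 - 6*s))
J + I(43, 163) = 11308 + (-30*163 - 6*163² + 253*43) = 11308 + (-4890 - 6*26569 + 10879) = 11308 + (-4890 - 159414 + 10879) = 11308 - 153425 = -142117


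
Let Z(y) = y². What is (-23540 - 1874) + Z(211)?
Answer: 19107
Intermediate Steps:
(-23540 - 1874) + Z(211) = (-23540 - 1874) + 211² = -25414 + 44521 = 19107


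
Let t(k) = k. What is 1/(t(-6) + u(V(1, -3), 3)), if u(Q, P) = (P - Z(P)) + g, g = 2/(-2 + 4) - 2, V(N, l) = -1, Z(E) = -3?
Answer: -1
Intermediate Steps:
g = -1 (g = 2/2 - 2 = (½)*2 - 2 = 1 - 2 = -1)
u(Q, P) = 2 + P (u(Q, P) = (P - 1*(-3)) - 1 = (P + 3) - 1 = (3 + P) - 1 = 2 + P)
1/(t(-6) + u(V(1, -3), 3)) = 1/(-6 + (2 + 3)) = 1/(-6 + 5) = 1/(-1) = -1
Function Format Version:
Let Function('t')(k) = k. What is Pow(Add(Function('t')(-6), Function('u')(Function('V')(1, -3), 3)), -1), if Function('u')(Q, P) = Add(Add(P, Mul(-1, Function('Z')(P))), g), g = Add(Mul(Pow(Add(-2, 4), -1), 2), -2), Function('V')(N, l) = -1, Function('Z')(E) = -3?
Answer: -1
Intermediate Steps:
g = -1 (g = Add(Mul(Pow(2, -1), 2), -2) = Add(Mul(Rational(1, 2), 2), -2) = Add(1, -2) = -1)
Function('u')(Q, P) = Add(2, P) (Function('u')(Q, P) = Add(Add(P, Mul(-1, -3)), -1) = Add(Add(P, 3), -1) = Add(Add(3, P), -1) = Add(2, P))
Pow(Add(Function('t')(-6), Function('u')(Function('V')(1, -3), 3)), -1) = Pow(Add(-6, Add(2, 3)), -1) = Pow(Add(-6, 5), -1) = Pow(-1, -1) = -1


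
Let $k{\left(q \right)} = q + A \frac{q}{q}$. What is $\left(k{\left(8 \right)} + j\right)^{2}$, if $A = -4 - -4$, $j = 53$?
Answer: $3721$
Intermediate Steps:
$A = 0$ ($A = -4 + 4 = 0$)
$k{\left(q \right)} = q$ ($k{\left(q \right)} = q + 0 \frac{q}{q} = q + 0 \cdot 1 = q + 0 = q$)
$\left(k{\left(8 \right)} + j\right)^{2} = \left(8 + 53\right)^{2} = 61^{2} = 3721$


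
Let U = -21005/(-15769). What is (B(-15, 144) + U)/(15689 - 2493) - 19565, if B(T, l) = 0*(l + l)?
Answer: -4071236299055/208087724 ≈ -19565.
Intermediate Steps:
U = 21005/15769 (U = -21005*(-1/15769) = 21005/15769 ≈ 1.3320)
B(T, l) = 0 (B(T, l) = 0*(2*l) = 0)
(B(-15, 144) + U)/(15689 - 2493) - 19565 = (0 + 21005/15769)/(15689 - 2493) - 19565 = (21005/15769)/13196 - 19565 = (21005/15769)*(1/13196) - 19565 = 21005/208087724 - 19565 = -4071236299055/208087724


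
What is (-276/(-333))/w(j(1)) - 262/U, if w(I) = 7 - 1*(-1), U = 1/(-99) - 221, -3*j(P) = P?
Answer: 1565369/1214340 ≈ 1.2891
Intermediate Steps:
j(P) = -P/3
U = -21880/99 (U = -1/99 - 221 = -21880/99 ≈ -221.01)
w(I) = 8 (w(I) = 7 + 1 = 8)
(-276/(-333))/w(j(1)) - 262/U = -276/(-333)/8 - 262/(-21880/99) = -276*(-1/333)*(⅛) - 262*(-99/21880) = (92/111)*(⅛) + 12969/10940 = 23/222 + 12969/10940 = 1565369/1214340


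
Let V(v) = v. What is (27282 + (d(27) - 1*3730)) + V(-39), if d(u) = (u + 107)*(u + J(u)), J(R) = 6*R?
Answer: 48839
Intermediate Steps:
d(u) = 7*u*(107 + u) (d(u) = (u + 107)*(u + 6*u) = (107 + u)*(7*u) = 7*u*(107 + u))
(27282 + (d(27) - 1*3730)) + V(-39) = (27282 + (7*27*(107 + 27) - 1*3730)) - 39 = (27282 + (7*27*134 - 3730)) - 39 = (27282 + (25326 - 3730)) - 39 = (27282 + 21596) - 39 = 48878 - 39 = 48839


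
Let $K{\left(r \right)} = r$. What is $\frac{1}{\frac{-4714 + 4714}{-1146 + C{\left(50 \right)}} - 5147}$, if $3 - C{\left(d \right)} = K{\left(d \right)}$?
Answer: $- \frac{1}{5147} \approx -0.00019429$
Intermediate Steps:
$C{\left(d \right)} = 3 - d$
$\frac{1}{\frac{-4714 + 4714}{-1146 + C{\left(50 \right)}} - 5147} = \frac{1}{\frac{-4714 + 4714}{-1146 + \left(3 - 50\right)} - 5147} = \frac{1}{\frac{0}{-1146 + \left(3 - 50\right)} - 5147} = \frac{1}{\frac{0}{-1146 - 47} - 5147} = \frac{1}{\frac{0}{-1193} - 5147} = \frac{1}{0 \left(- \frac{1}{1193}\right) - 5147} = \frac{1}{0 - 5147} = \frac{1}{-5147} = - \frac{1}{5147}$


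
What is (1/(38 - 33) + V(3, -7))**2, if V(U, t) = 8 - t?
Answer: 5776/25 ≈ 231.04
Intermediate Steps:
(1/(38 - 33) + V(3, -7))**2 = (1/(38 - 33) + (8 - 1*(-7)))**2 = (1/5 + (8 + 7))**2 = (1/5 + 15)**2 = (76/5)**2 = 5776/25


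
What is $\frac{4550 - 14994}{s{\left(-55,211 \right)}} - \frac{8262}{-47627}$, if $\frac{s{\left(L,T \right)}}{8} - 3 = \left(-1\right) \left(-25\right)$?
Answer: $- \frac{17698775}{381016} \approx -46.452$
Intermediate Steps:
$s{\left(L,T \right)} = 224$ ($s{\left(L,T \right)} = 24 + 8 \left(\left(-1\right) \left(-25\right)\right) = 24 + 8 \cdot 25 = 24 + 200 = 224$)
$\frac{4550 - 14994}{s{\left(-55,211 \right)}} - \frac{8262}{-47627} = \frac{4550 - 14994}{224} - \frac{8262}{-47627} = \left(-10444\right) \frac{1}{224} - - \frac{8262}{47627} = - \frac{373}{8} + \frac{8262}{47627} = - \frac{17698775}{381016}$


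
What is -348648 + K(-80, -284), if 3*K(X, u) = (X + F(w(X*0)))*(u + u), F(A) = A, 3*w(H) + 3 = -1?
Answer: -2999240/9 ≈ -3.3325e+5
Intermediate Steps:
w(H) = -4/3 (w(H) = -1 + (1/3)*(-1) = -1 - 1/3 = -4/3)
K(X, u) = 2*u*(-4/3 + X)/3 (K(X, u) = ((X - 4/3)*(u + u))/3 = ((-4/3 + X)*(2*u))/3 = (2*u*(-4/3 + X))/3 = 2*u*(-4/3 + X)/3)
-348648 + K(-80, -284) = -348648 + (2/9)*(-284)*(-4 + 3*(-80)) = -348648 + (2/9)*(-284)*(-4 - 240) = -348648 + (2/9)*(-284)*(-244) = -348648 + 138592/9 = -2999240/9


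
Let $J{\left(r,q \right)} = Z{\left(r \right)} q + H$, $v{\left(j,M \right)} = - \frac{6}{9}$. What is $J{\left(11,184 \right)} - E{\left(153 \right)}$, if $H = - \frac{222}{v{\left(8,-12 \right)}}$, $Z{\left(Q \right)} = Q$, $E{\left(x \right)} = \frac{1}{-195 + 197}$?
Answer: $\frac{4713}{2} \approx 2356.5$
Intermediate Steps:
$E{\left(x \right)} = \frac{1}{2}$
$v{\left(j,M \right)} = - \frac{2}{3}$ ($v{\left(j,M \right)} = \left(-6\right) \frac{1}{9} = - \frac{2}{3}$)
$H = 333$ ($H = - \frac{222}{- \frac{2}{3}} = \left(-222\right) \left(- \frac{3}{2}\right) = 333$)
$J{\left(r,q \right)} = 333 + q r$ ($J{\left(r,q \right)} = r q + 333 = q r + 333 = 333 + q r$)
$J{\left(11,184 \right)} - E{\left(153 \right)} = \left(333 + 184 \cdot 11\right) - \frac{1}{2} = \left(333 + 2024\right) - \frac{1}{2} = 2357 - \frac{1}{2} = \frac{4713}{2}$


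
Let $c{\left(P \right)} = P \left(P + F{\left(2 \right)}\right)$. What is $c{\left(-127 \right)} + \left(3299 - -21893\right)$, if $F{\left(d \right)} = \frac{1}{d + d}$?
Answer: $\frac{165157}{4} \approx 41289.0$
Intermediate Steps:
$F{\left(d \right)} = \frac{1}{2 d}$
$c{\left(P \right)} = P \left(\frac{1}{4} + P\right)$ ($c{\left(P \right)} = P \left(P + \frac{1}{2 \cdot 2}\right) = P \left(P + \frac{1}{2} \cdot \frac{1}{2}\right) = P \left(P + \frac{1}{4}\right) = P \left(\frac{1}{4} + P\right)$)
$c{\left(-127 \right)} + \left(3299 - -21893\right) = - 127 \left(\frac{1}{4} - 127\right) + \left(3299 - -21893\right) = \left(-127\right) \left(- \frac{507}{4}\right) + \left(3299 + 21893\right) = \frac{64389}{4} + 25192 = \frac{165157}{4}$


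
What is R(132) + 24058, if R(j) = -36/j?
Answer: 264635/11 ≈ 24058.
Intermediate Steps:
R(132) + 24058 = -36/132 + 24058 = -36*1/132 + 24058 = -3/11 + 24058 = 264635/11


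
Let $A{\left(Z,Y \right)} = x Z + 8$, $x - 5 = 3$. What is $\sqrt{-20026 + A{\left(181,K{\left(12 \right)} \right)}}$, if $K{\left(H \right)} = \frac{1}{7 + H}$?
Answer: $i \sqrt{18570} \approx 136.27 i$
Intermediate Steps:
$x = 8$ ($x = 5 + 3 = 8$)
$A{\left(Z,Y \right)} = 8 + 8 Z$ ($A{\left(Z,Y \right)} = 8 Z + 8 = 8 + 8 Z$)
$\sqrt{-20026 + A{\left(181,K{\left(12 \right)} \right)}} = \sqrt{-20026 + \left(8 + 8 \cdot 181\right)} = \sqrt{-20026 + \left(8 + 1448\right)} = \sqrt{-20026 + 1456} = \sqrt{-18570} = i \sqrt{18570}$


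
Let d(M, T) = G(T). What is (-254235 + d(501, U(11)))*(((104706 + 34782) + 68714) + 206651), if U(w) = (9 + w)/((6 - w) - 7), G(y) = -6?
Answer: -105472641573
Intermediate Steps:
U(w) = (9 + w)/(-1 - w)
d(M, T) = -6
(-254235 + d(501, U(11)))*(((104706 + 34782) + 68714) + 206651) = (-254235 - 6)*(((104706 + 34782) + 68714) + 206651) = -254241*((139488 + 68714) + 206651) = -254241*(208202 + 206651) = -254241*414853 = -105472641573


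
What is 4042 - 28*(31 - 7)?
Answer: 3370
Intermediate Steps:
4042 - 28*(31 - 7) = 4042 - 28*24 = 4042 - 672 = 3370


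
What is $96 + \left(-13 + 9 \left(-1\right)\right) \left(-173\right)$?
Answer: $3902$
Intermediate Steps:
$96 + \left(-13 + 9 \left(-1\right)\right) \left(-173\right) = 96 + \left(-13 - 9\right) \left(-173\right) = 96 - -3806 = 96 + 3806 = 3902$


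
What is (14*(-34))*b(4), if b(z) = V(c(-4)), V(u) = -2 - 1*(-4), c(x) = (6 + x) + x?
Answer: -952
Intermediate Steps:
c(x) = 6 + 2*x
V(u) = 2 (V(u) = -2 + 4 = 2)
b(z) = 2
(14*(-34))*b(4) = (14*(-34))*2 = -476*2 = -952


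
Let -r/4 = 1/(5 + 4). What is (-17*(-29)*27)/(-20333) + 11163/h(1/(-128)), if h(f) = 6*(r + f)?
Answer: -43586572599/10593493 ≈ -4114.5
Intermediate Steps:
r = -4/9 (r = -4/(5 + 4) = -4/9 ≈ -0.44444)
h(f) = -8/3 + 6*f (h(f) = 6*(-4/9 + f) = -8/3 + 6*f)
(-17*(-29)*27)/(-20333) + 11163/h(1/(-128)) = (-17*(-29)*27)/(-20333) + 11163/(-8/3 + 6/(-128)) = (493*27)*(-1/20333) + 11163/(-8/3 + 6*(-1/128)) = 13311*(-1/20333) + 11163/(-8/3 - 3/64) = -13311/20333 + 11163/(-521/192) = -13311/20333 + 11163*(-192/521) = -13311/20333 - 2143296/521 = -43586572599/10593493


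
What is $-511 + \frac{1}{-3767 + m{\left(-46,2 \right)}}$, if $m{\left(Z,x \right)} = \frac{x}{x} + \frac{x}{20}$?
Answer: $- \frac{19243759}{37659} \approx -511.0$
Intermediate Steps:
$m{\left(Z,x \right)} = 1 + \frac{x}{20}$ ($m{\left(Z,x \right)} = 1 + x \frac{1}{20} = 1 + \frac{x}{20}$)
$-511 + \frac{1}{-3767 + m{\left(-46,2 \right)}} = -511 + \frac{1}{-3767 + \left(1 + \frac{1}{20} \cdot 2\right)} = -511 + \frac{1}{-3767 + \left(1 + \frac{1}{10}\right)} = -511 + \frac{1}{-3767 + \frac{11}{10}} = -511 + \frac{1}{- \frac{37659}{10}} = -511 - \frac{10}{37659} = - \frac{19243759}{37659}$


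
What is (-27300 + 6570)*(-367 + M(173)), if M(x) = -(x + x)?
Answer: 14780490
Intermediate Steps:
M(x) = -2*x
(-27300 + 6570)*(-367 + M(173)) = (-27300 + 6570)*(-367 - 2*173) = -20730*(-367 - 346) = -20730*(-713) = 14780490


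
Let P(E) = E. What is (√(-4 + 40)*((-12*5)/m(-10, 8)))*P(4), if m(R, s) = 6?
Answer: -240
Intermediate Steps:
(√(-4 + 40)*((-12*5)/m(-10, 8)))*P(4) = (√(-4 + 40)*(-12*5/6))*4 = (√36*(-60*⅙))*4 = (6*(-10))*4 = -60*4 = -240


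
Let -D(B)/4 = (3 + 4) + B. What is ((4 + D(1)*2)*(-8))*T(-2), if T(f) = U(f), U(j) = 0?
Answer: 0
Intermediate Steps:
T(f) = 0
D(B) = -28 - 4*B (D(B) = -4*((3 + 4) + B) = -4*(7 + B) = -28 - 4*B)
((4 + D(1)*2)*(-8))*T(-2) = ((4 + (-28 - 4*1)*2)*(-8))*0 = ((4 + (-28 - 4)*2)*(-8))*0 = ((4 - 32*2)*(-8))*0 = ((4 - 64)*(-8))*0 = -60*(-8)*0 = 480*0 = 0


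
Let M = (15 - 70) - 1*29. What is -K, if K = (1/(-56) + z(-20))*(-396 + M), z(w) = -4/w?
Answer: 612/7 ≈ 87.429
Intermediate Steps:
M = -84 (M = -55 - 29 = -84)
K = -612/7 (K = (1/(-56) - 4/(-20))*(-396 - 84) = (-1/56 - 4*(-1/20))*(-480) = (-1/56 + ⅕)*(-480) = (51/280)*(-480) = -612/7 ≈ -87.429)
-K = -1*(-612/7) = 612/7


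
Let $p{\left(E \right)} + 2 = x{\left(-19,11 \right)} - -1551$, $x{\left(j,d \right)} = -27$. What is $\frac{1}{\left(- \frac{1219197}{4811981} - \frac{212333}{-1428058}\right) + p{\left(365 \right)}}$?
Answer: $\frac{6871787962898}{10458141937863003} \approx 0.00065708$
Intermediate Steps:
$p{\left(E \right)} = 1522$ ($p{\left(E \right)} = -2 - -1524 = -2 + \left(-27 + 1551\right) = -2 + 1524 = 1522$)
$\frac{1}{\left(- \frac{1219197}{4811981} - \frac{212333}{-1428058}\right) + p{\left(365 \right)}} = \frac{1}{\left(- \frac{1219197}{4811981} - \frac{212333}{-1428058}\right) + 1522} = \frac{1}{\left(\left(-1219197\right) \frac{1}{4811981} - - \frac{212333}{1428058}\right) + 1522} = \frac{1}{\left(- \frac{1219197}{4811981} + \frac{212333}{1428058}\right) + 1522} = \frac{1}{- \frac{719341667753}{6871787962898} + 1522} = \frac{1}{\frac{10458141937863003}{6871787962898}} = \frac{6871787962898}{10458141937863003}$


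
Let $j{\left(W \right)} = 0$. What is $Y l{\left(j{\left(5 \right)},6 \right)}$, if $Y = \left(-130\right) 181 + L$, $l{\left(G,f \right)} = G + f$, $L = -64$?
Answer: $-141564$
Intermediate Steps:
$Y = -23594$ ($Y = \left(-130\right) 181 - 64 = -23530 - 64 = -23594$)
$Y l{\left(j{\left(5 \right)},6 \right)} = - 23594 \left(0 + 6\right) = \left(-23594\right) 6 = -141564$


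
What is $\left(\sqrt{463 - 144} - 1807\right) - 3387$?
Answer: $-5194 + \sqrt{319} \approx -5176.1$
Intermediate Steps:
$\left(\sqrt{463 - 144} - 1807\right) - 3387 = \left(\sqrt{319} - 1807\right) - 3387 = \left(-1807 + \sqrt{319}\right) - 3387 = -5194 + \sqrt{319}$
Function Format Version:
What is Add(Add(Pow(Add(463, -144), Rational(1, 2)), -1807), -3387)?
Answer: Add(-5194, Pow(319, Rational(1, 2))) ≈ -5176.1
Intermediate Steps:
Add(Add(Pow(Add(463, -144), Rational(1, 2)), -1807), -3387) = Add(Add(Pow(319, Rational(1, 2)), -1807), -3387) = Add(Add(-1807, Pow(319, Rational(1, 2))), -3387) = Add(-5194, Pow(319, Rational(1, 2)))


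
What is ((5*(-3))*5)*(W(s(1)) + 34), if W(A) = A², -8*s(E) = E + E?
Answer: -40875/16 ≈ -2554.7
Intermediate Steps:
s(E) = -E/4 (s(E) = -(E + E)/8 = -E/4)
((5*(-3))*5)*(W(s(1)) + 34) = ((5*(-3))*5)*((-¼*1)² + 34) = (-15*5)*((-¼)² + 34) = -75*(1/16 + 34) = -75*545/16 = -40875/16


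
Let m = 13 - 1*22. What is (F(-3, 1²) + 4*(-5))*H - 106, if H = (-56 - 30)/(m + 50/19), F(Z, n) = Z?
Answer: -50408/121 ≈ -416.60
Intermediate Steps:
m = -9 (m = 13 - 22 = -9)
H = 1634/121 (H = (-56 - 30)/(-9 + 50/19) = -86/(-9 + 50*(1/19)) = -86/(-9 + 50/19) = -86/(-121/19) = -86*(-19/121) = 1634/121 ≈ 13.504)
(F(-3, 1²) + 4*(-5))*H - 106 = (-3 + 4*(-5))*(1634/121) - 106 = (-3 - 20)*(1634/121) - 106 = -23*1634/121 - 106 = -37582/121 - 106 = -50408/121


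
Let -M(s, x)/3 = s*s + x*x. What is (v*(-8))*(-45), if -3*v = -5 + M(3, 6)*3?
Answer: 49200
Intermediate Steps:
M(s, x) = -3*s² - 3*x² (M(s, x) = -3*(s*s + x*x) = -3*(s² + x²) = -3*s² - 3*x²)
v = 410/3 (v = -(-5 + (-3*3² - 3*6²)*3)/3 = -(-5 + (-3*9 - 3*36)*3)/3 = -(-5 + (-27 - 108)*3)/3 = -(-5 - 135*3)/3 = -(-5 - 405)/3 = -⅓*(-410) = 410/3 ≈ 136.67)
(v*(-8))*(-45) = ((410/3)*(-8))*(-45) = -3280/3*(-45) = 49200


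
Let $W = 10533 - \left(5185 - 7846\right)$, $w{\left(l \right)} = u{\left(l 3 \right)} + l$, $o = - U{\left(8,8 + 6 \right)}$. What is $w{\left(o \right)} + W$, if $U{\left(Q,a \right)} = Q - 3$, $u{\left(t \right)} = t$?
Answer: $13174$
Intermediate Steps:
$U{\left(Q,a \right)} = -3 + Q$
$o = -5$ ($o = - (-3 + 8) = \left(-1\right) 5 = -5$)
$w{\left(l \right)} = 4 l$ ($w{\left(l \right)} = l 3 + l = 3 l + l = 4 l$)
$W = 13194$ ($W = 10533 - -2661 = 10533 + 2661 = 13194$)
$w{\left(o \right)} + W = 4 \left(-5\right) + 13194 = -20 + 13194 = 13174$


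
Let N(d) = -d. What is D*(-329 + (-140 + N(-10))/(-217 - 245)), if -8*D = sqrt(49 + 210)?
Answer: 37967*sqrt(259)/924 ≈ 661.28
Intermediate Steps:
D = -sqrt(259)/8 (D = -sqrt(49 + 210)/8 = -sqrt(259)/8 ≈ -2.0117)
D*(-329 + (-140 + N(-10))/(-217 - 245)) = (-sqrt(259)/8)*(-329 + (-140 - 1*(-10))/(-217 - 245)) = (-sqrt(259)/8)*(-329 + (-140 + 10)/(-462)) = (-sqrt(259)/8)*(-329 - 130*(-1/462)) = (-sqrt(259)/8)*(-329 + 65/231) = -sqrt(259)/8*(-75934/231) = 37967*sqrt(259)/924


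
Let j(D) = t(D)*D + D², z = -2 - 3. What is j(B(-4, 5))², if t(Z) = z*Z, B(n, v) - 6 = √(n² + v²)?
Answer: 189328 + 29568*√41 ≈ 3.7866e+5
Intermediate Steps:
B(n, v) = 6 + √(n² + v²)
z = -5
t(Z) = -5*Z
j(D) = -4*D² (j(D) = (-5*D)*D + D² = -5*D² + D² = -4*D²)
j(B(-4, 5))² = (-4*(6 + √((-4)² + 5²))²)² = (-4*(6 + √(16 + 25))²)² = (-4*(6 + √41)²)² = 16*(6 + √41)⁴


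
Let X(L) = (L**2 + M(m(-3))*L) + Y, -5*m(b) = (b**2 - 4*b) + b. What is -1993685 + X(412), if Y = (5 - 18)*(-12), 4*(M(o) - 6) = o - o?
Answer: -1821313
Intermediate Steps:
m(b) = -b**2/5 + 3*b/5 (m(b) = -((b**2 - 4*b) + b)/5 = -(b**2 - 3*b)/5 = -b**2/5 + 3*b/5)
M(o) = 6 (M(o) = 6 + (o - o)/4 = 6 + (1/4)*0 = 6 + 0 = 6)
Y = 156 (Y = -13*(-12) = 156)
X(L) = 156 + L**2 + 6*L (X(L) = (L**2 + 6*L) + 156 = 156 + L**2 + 6*L)
-1993685 + X(412) = -1993685 + (156 + 412**2 + 6*412) = -1993685 + (156 + 169744 + 2472) = -1993685 + 172372 = -1821313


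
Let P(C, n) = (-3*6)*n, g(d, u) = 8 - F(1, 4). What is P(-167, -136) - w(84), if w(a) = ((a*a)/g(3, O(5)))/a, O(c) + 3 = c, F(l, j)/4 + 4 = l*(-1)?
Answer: 2445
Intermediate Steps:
F(l, j) = -16 - 4*l (F(l, j) = -16 + 4*(l*(-1)) = -16 + 4*(-l) = -16 - 4*l)
O(c) = -3 + c
g(d, u) = 28 (g(d, u) = 8 - (-16 - 4*1) = 8 - (-16 - 4) = 8 - 1*(-20) = 8 + 20 = 28)
P(C, n) = -18*n
w(a) = a/28 (w(a) = ((a*a)/28)/a = (a²*(1/28))/a = (a²/28)/a = a/28)
P(-167, -136) - w(84) = -18*(-136) - 84/28 = 2448 - 1*3 = 2448 - 3 = 2445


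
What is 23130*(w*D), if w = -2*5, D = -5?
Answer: 1156500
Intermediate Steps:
w = -10
23130*(w*D) = 23130*(-10*(-5)) = 23130*50 = 1156500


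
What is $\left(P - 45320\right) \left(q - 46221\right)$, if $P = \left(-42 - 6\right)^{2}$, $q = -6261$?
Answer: $2257565712$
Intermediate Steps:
$P = 2304$ ($P = \left(-48\right)^{2} = 2304$)
$\left(P - 45320\right) \left(q - 46221\right) = \left(2304 - 45320\right) \left(-6261 - 46221\right) = \left(-43016\right) \left(-52482\right) = 2257565712$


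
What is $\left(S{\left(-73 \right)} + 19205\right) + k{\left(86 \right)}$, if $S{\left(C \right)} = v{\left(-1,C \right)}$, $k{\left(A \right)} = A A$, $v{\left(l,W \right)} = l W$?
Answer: $26674$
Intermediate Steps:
$v{\left(l,W \right)} = W l$
$k{\left(A \right)} = A^{2}$
$S{\left(C \right)} = - C$ ($S{\left(C \right)} = C \left(-1\right) = - C$)
$\left(S{\left(-73 \right)} + 19205\right) + k{\left(86 \right)} = \left(\left(-1\right) \left(-73\right) + 19205\right) + 86^{2} = \left(73 + 19205\right) + 7396 = 19278 + 7396 = 26674$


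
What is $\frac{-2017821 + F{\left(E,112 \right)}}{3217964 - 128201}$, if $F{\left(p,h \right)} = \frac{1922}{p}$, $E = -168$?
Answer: $- \frac{169497925}{259540092} \approx -0.65307$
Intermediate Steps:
$\frac{-2017821 + F{\left(E,112 \right)}}{3217964 - 128201} = \frac{-2017821 + \frac{1922}{-168}}{3217964 - 128201} = \frac{-2017821 + 1922 \left(- \frac{1}{168}\right)}{3089763} = \left(-2017821 - \frac{961}{84}\right) \frac{1}{3089763} = \left(- \frac{169497925}{84}\right) \frac{1}{3089763} = - \frac{169497925}{259540092}$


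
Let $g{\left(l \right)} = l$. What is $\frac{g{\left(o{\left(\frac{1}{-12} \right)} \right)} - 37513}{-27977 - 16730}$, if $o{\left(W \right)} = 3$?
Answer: $\frac{37510}{44707} \approx 0.83902$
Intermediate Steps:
$\frac{g{\left(o{\left(\frac{1}{-12} \right)} \right)} - 37513}{-27977 - 16730} = \frac{3 - 37513}{-27977 - 16730} = - \frac{37510}{-44707} = \left(-37510\right) \left(- \frac{1}{44707}\right) = \frac{37510}{44707}$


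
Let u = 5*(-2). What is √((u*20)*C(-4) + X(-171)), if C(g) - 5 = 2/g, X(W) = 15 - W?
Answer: I*√714 ≈ 26.721*I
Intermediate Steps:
u = -10
C(g) = 5 + 2/g
√((u*20)*C(-4) + X(-171)) = √((-10*20)*(5 + 2/(-4)) + (15 - 1*(-171))) = √(-200*(5 + 2*(-¼)) + (15 + 171)) = √(-200*(5 - ½) + 186) = √(-200*9/2 + 186) = √(-900 + 186) = √(-714) = I*√714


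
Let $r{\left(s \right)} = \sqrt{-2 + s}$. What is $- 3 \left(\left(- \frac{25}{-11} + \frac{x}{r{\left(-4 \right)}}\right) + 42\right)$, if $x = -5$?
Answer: $- \frac{1461}{11} - \frac{5 i \sqrt{6}}{2} \approx -132.82 - 6.1237 i$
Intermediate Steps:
$- 3 \left(\left(- \frac{25}{-11} + \frac{x}{r{\left(-4 \right)}}\right) + 42\right) = - 3 \left(\left(- \frac{25}{-11} - \frac{5}{\sqrt{-2 - 4}}\right) + 42\right) = - 3 \left(\left(\left(-25\right) \left(- \frac{1}{11}\right) - \frac{5}{\sqrt{-6}}\right) + 42\right) = - 3 \left(\left(\frac{25}{11} - \frac{5}{i \sqrt{6}}\right) + 42\right) = - 3 \left(\left(\frac{25}{11} - 5 \left(- \frac{i \sqrt{6}}{6}\right)\right) + 42\right) = - 3 \left(\left(\frac{25}{11} + \frac{5 i \sqrt{6}}{6}\right) + 42\right) = - 3 \left(\frac{487}{11} + \frac{5 i \sqrt{6}}{6}\right) = - \frac{1461}{11} - \frac{5 i \sqrt{6}}{2}$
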